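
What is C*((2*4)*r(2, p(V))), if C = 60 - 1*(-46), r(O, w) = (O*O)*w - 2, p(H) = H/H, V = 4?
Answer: 1696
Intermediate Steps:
p(H) = 1
r(O, w) = -2 + w*O**2 (r(O, w) = O**2*w - 2 = w*O**2 - 2 = -2 + w*O**2)
C = 106 (C = 60 + 46 = 106)
C*((2*4)*r(2, p(V))) = 106*((2*4)*(-2 + 1*2**2)) = 106*(8*(-2 + 1*4)) = 106*(8*(-2 + 4)) = 106*(8*2) = 106*16 = 1696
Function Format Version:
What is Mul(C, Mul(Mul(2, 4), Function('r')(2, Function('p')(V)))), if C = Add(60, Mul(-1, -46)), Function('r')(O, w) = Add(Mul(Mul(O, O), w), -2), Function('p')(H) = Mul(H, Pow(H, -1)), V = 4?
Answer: 1696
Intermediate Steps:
Function('p')(H) = 1
Function('r')(O, w) = Add(-2, Mul(w, Pow(O, 2))) (Function('r')(O, w) = Add(Mul(Pow(O, 2), w), -2) = Add(Mul(w, Pow(O, 2)), -2) = Add(-2, Mul(w, Pow(O, 2))))
C = 106 (C = Add(60, 46) = 106)
Mul(C, Mul(Mul(2, 4), Function('r')(2, Function('p')(V)))) = Mul(106, Mul(Mul(2, 4), Add(-2, Mul(1, Pow(2, 2))))) = Mul(106, Mul(8, Add(-2, Mul(1, 4)))) = Mul(106, Mul(8, Add(-2, 4))) = Mul(106, Mul(8, 2)) = Mul(106, 16) = 1696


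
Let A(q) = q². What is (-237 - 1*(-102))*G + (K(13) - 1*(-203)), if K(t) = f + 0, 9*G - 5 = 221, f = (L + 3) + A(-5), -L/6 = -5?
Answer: -3129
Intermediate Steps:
L = 30 (L = -6*(-5) = 30)
f = 58 (f = (30 + 3) + (-5)² = 33 + 25 = 58)
G = 226/9 (G = 5/9 + (⅑)*221 = 5/9 + 221/9 = 226/9 ≈ 25.111)
K(t) = 58 (K(t) = 58 + 0 = 58)
(-237 - 1*(-102))*G + (K(13) - 1*(-203)) = (-237 - 1*(-102))*(226/9) + (58 - 1*(-203)) = (-237 + 102)*(226/9) + (58 + 203) = -135*226/9 + 261 = -3390 + 261 = -3129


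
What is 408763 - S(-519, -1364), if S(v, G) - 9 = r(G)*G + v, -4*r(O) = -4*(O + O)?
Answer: -3311719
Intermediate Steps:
r(O) = 2*O (r(O) = -(-1)*(O + O) = -(-1)*2*O = -(-2)*O = 2*O)
S(v, G) = 9 + v + 2*G² (S(v, G) = 9 + ((2*G)*G + v) = 9 + (2*G² + v) = 9 + (v + 2*G²) = 9 + v + 2*G²)
408763 - S(-519, -1364) = 408763 - (9 - 519 + 2*(-1364)²) = 408763 - (9 - 519 + 2*1860496) = 408763 - (9 - 519 + 3720992) = 408763 - 1*3720482 = 408763 - 3720482 = -3311719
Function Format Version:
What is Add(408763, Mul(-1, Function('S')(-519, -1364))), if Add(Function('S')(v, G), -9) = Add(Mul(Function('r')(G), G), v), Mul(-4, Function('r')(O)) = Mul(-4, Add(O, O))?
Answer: -3311719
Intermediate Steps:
Function('r')(O) = Mul(2, O) (Function('r')(O) = Mul(Rational(-1, 4), Mul(-4, Add(O, O))) = Mul(Rational(-1, 4), Mul(-4, Mul(2, O))) = Mul(Rational(-1, 4), Mul(-8, O)) = Mul(2, O))
Function('S')(v, G) = Add(9, v, Mul(2, Pow(G, 2))) (Function('S')(v, G) = Add(9, Add(Mul(Mul(2, G), G), v)) = Add(9, Add(Mul(2, Pow(G, 2)), v)) = Add(9, Add(v, Mul(2, Pow(G, 2)))) = Add(9, v, Mul(2, Pow(G, 2))))
Add(408763, Mul(-1, Function('S')(-519, -1364))) = Add(408763, Mul(-1, Add(9, -519, Mul(2, Pow(-1364, 2))))) = Add(408763, Mul(-1, Add(9, -519, Mul(2, 1860496)))) = Add(408763, Mul(-1, Add(9, -519, 3720992))) = Add(408763, Mul(-1, 3720482)) = Add(408763, -3720482) = -3311719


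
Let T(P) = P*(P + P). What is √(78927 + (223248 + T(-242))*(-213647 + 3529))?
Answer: I*√71519045441 ≈ 2.6743e+5*I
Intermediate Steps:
T(P) = 2*P² (T(P) = P*(2*P) = 2*P²)
√(78927 + (223248 + T(-242))*(-213647 + 3529)) = √(78927 + (223248 + 2*(-242)²)*(-213647 + 3529)) = √(78927 + (223248 + 2*58564)*(-210118)) = √(78927 + (223248 + 117128)*(-210118)) = √(78927 + 340376*(-210118)) = √(78927 - 71519124368) = √(-71519045441) = I*√71519045441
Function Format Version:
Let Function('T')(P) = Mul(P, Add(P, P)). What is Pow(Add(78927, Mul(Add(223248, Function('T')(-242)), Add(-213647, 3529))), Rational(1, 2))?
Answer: Mul(I, Pow(71519045441, Rational(1, 2))) ≈ Mul(2.6743e+5, I)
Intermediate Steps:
Function('T')(P) = Mul(2, Pow(P, 2)) (Function('T')(P) = Mul(P, Mul(2, P)) = Mul(2, Pow(P, 2)))
Pow(Add(78927, Mul(Add(223248, Function('T')(-242)), Add(-213647, 3529))), Rational(1, 2)) = Pow(Add(78927, Mul(Add(223248, Mul(2, Pow(-242, 2))), Add(-213647, 3529))), Rational(1, 2)) = Pow(Add(78927, Mul(Add(223248, Mul(2, 58564)), -210118)), Rational(1, 2)) = Pow(Add(78927, Mul(Add(223248, 117128), -210118)), Rational(1, 2)) = Pow(Add(78927, Mul(340376, -210118)), Rational(1, 2)) = Pow(Add(78927, -71519124368), Rational(1, 2)) = Pow(-71519045441, Rational(1, 2)) = Mul(I, Pow(71519045441, Rational(1, 2)))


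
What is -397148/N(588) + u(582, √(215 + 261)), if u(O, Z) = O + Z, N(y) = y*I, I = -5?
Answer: 527057/735 + 2*√119 ≈ 738.90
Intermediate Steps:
N(y) = -5*y (N(y) = y*(-5) = -5*y)
-397148/N(588) + u(582, √(215 + 261)) = -397148/((-5*588)) + (582 + √(215 + 261)) = -397148/(-2940) + (582 + √476) = -397148*(-1/2940) + (582 + 2*√119) = 99287/735 + (582 + 2*√119) = 527057/735 + 2*√119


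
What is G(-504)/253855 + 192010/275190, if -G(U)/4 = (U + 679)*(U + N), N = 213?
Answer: 299425433/199595307 ≈ 1.5002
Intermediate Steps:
G(U) = -4*(213 + U)*(679 + U) (G(U) = -4*(U + 679)*(U + 213) = -4*(679 + U)*(213 + U) = -4*(213 + U)*(679 + U))
G(-504)/253855 + 192010/275190 = (-578508 - 3568*(-504) - 4*(-504)²)/253855 + 192010/275190 = (-578508 + 1798272 - 4*254016)*(1/253855) + 192010*(1/275190) = (-578508 + 1798272 - 1016064)*(1/253855) + 19201/27519 = 203700*(1/253855) + 19201/27519 = 5820/7253 + 19201/27519 = 299425433/199595307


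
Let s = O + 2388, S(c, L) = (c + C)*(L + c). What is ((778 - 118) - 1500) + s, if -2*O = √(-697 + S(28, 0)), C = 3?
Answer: 1548 - 3*√19/2 ≈ 1541.5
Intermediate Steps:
S(c, L) = (3 + c)*(L + c) (S(c, L) = (c + 3)*(L + c) = (3 + c)*(L + c))
O = -3*√19/2 (O = -√(-697 + (28² + 3*0 + 3*28 + 0*28))/2 = -√(-697 + (784 + 0 + 84 + 0))/2 = -√(-697 + 868)/2 = -3*√19/2 ≈ -6.5383)
s = 2388 - 3*√19/2 (s = -3*√19/2 + 2388 = 2388 - 3*√19/2 ≈ 2381.5)
((778 - 118) - 1500) + s = ((778 - 118) - 1500) + (2388 - 3*√19/2) = (660 - 1500) + (2388 - 3*√19/2) = -840 + (2388 - 3*√19/2) = 1548 - 3*√19/2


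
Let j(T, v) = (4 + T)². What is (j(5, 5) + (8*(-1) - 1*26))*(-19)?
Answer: -893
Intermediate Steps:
(j(5, 5) + (8*(-1) - 1*26))*(-19) = ((4 + 5)² + (8*(-1) - 1*26))*(-19) = (9² + (-8 - 26))*(-19) = (81 - 34)*(-19) = 47*(-19) = -893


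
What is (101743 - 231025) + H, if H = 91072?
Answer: -38210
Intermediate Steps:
(101743 - 231025) + H = (101743 - 231025) + 91072 = -129282 + 91072 = -38210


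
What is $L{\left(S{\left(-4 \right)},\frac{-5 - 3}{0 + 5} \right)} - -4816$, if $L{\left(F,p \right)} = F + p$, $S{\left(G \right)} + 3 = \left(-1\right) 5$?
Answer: $\frac{24032}{5} \approx 4806.4$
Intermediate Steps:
$S{\left(G \right)} = -8$ ($S{\left(G \right)} = -3 - 5 = -8$)
$L{\left(S{\left(-4 \right)},\frac{-5 - 3}{0 + 5} \right)} - -4816 = \left(-8 + \frac{-5 - 3}{0 + 5}\right) - -4816 = \left(-8 - \frac{8}{5}\right) + 4816 = - \frac{48}{5} + 4816 = \frac{24032}{5}$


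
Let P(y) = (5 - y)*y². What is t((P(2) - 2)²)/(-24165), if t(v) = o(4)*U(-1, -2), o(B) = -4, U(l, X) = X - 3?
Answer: -4/4833 ≈ -0.00082764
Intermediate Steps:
U(l, X) = -3 + X
P(y) = y²*(5 - y)
t(v) = 20 (t(v) = -4*(-3 - 2) = -4*(-5) = 20)
t((P(2) - 2)²)/(-24165) = 20/(-24165) = 20*(-1/24165) = -4/4833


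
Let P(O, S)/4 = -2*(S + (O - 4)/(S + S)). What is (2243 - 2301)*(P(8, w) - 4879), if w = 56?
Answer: 2162878/7 ≈ 3.0898e+5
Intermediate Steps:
P(O, S) = -8*S - 4*(-4 + O)/S (P(O, S) = 4*(-2*(S + (O - 4)/(S + S))) = 4*(-2*(S + (-4 + O)/((2*S)))) = 4*(-2*(S + (-4 + O)*(1/(2*S)))) = 4*(-2*(S + (-4 + O)/(2*S))) = 4*(-2*S - (-4 + O)/S) = -8*S - 4*(-4 + O)/S)
(2243 - 2301)*(P(8, w) - 4879) = (2243 - 2301)*(4*(4 - 1*8 - 2*56**2)/56 - 4879) = -58*(4*(1/56)*(4 - 8 - 2*3136) - 4879) = -58*(4*(1/56)*(4 - 8 - 6272) - 4879) = -58*(4*(1/56)*(-6276) - 4879) = -58*(-3138/7 - 4879) = -58*(-37291/7) = 2162878/7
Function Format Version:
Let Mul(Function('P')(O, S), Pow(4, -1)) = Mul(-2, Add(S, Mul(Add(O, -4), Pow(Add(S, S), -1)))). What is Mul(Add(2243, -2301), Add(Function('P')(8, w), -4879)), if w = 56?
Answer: Rational(2162878, 7) ≈ 3.0898e+5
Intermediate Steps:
Function('P')(O, S) = Add(Mul(-8, S), Mul(-4, Pow(S, -1), Add(-4, O))) (Function('P')(O, S) = Mul(4, Mul(-2, Add(S, Mul(Add(O, -4), Pow(Add(S, S), -1))))) = Mul(4, Mul(-2, Add(S, Mul(Add(-4, O), Pow(Mul(2, S), -1))))) = Mul(4, Mul(-2, Add(S, Mul(Add(-4, O), Mul(Rational(1, 2), Pow(S, -1)))))) = Mul(4, Mul(-2, Add(S, Mul(Rational(1, 2), Pow(S, -1), Add(-4, O))))) = Mul(4, Add(Mul(-2, S), Mul(-1, Pow(S, -1), Add(-4, O)))) = Add(Mul(-8, S), Mul(-4, Pow(S, -1), Add(-4, O))))
Mul(Add(2243, -2301), Add(Function('P')(8, w), -4879)) = Mul(Add(2243, -2301), Add(Mul(4, Pow(56, -1), Add(4, Mul(-1, 8), Mul(-2, Pow(56, 2)))), -4879)) = Mul(-58, Add(Mul(4, Rational(1, 56), Add(4, -8, Mul(-2, 3136))), -4879)) = Mul(-58, Add(Mul(4, Rational(1, 56), Add(4, -8, -6272)), -4879)) = Mul(-58, Add(Mul(4, Rational(1, 56), -6276), -4879)) = Mul(-58, Add(Rational(-3138, 7), -4879)) = Mul(-58, Rational(-37291, 7)) = Rational(2162878, 7)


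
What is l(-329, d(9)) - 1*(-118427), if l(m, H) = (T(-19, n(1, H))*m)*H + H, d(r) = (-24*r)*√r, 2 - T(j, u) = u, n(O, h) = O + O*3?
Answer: -308605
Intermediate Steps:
n(O, h) = 4*O (n(O, h) = O + 3*O = 4*O)
T(j, u) = 2 - u
d(r) = -24*r^(3/2)
l(m, H) = H - 2*H*m (l(m, H) = ((2 - 4)*m)*H + H = (-2*m)*H + H = -2*H*m + H = H - 2*H*m)
l(-329, d(9)) - 1*(-118427) = (-24*9^(3/2))*(1 - 2*(-329)) - 1*(-118427) = (-24*27)*(1 + 658) + 118427 = -648*659 + 118427 = -427032 + 118427 = -308605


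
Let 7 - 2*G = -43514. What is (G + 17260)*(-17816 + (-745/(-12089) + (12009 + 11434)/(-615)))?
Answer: -5179588311219746/7434735 ≈ -6.9667e+8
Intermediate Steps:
G = 43521/2 (G = 7/2 - ½*(-43514) = 7/2 + 21757 = 43521/2 ≈ 21761.)
(G + 17260)*(-17816 + (-745/(-12089) + (12009 + 11434)/(-615))) = (43521/2 + 17260)*(-17816 + (-745/(-12089) + (12009 + 11434)/(-615))) = 78041*(-17816 + (-745*(-1/12089) + 23443*(-1/615)))/2 = 78041*(-17816 + (745/12089 - 23443/615))/2 = 78041*(-17816 - 282944252/7434735)/2 = (78041/2)*(-132740183012/7434735) = -5179588311219746/7434735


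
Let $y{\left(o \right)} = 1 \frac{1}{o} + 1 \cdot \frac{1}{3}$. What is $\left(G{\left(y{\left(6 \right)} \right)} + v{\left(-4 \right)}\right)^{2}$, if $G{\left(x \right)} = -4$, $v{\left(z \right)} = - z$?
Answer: $0$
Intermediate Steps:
$y{\left(o \right)} = \frac{1}{3} + \frac{1}{o}$ ($y{\left(o \right)} = \frac{1}{o} + 1 \cdot \frac{1}{3} = \frac{1}{o} + \frac{1}{3} = \frac{1}{3} + \frac{1}{o}$)
$\left(G{\left(y{\left(6 \right)} \right)} + v{\left(-4 \right)}\right)^{2} = \left(-4 - -4\right)^{2} = \left(-4 + 4\right)^{2} = 0^{2} = 0$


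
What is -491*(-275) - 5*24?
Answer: 134905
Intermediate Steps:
-491*(-275) - 5*24 = 135025 - 120 = 134905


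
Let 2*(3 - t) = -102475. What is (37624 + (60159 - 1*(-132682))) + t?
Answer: 563411/2 ≈ 2.8171e+5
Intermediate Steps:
t = 102481/2 (t = 3 - ½*(-102475) = 3 + 102475/2 = 102481/2 ≈ 51241.)
(37624 + (60159 - 1*(-132682))) + t = (37624 + (60159 - 1*(-132682))) + 102481/2 = (37624 + (60159 + 132682)) + 102481/2 = (37624 + 192841) + 102481/2 = 230465 + 102481/2 = 563411/2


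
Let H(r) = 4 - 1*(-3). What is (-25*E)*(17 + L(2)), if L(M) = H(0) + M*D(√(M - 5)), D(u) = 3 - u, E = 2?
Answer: -1500 + 100*I*√3 ≈ -1500.0 + 173.21*I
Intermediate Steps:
H(r) = 7 (H(r) = 4 + 3 = 7)
L(M) = 7 + M*(3 - √(-5 + M)) (L(M) = 7 + M*(3 - √(M - 5)) = 7 + M*(3 - √(-5 + M)))
(-25*E)*(17 + L(2)) = (-25*2)*(17 + (7 - 1*2*(-3 + √(-5 + 2)))) = -50*(17 + (7 - 1*2*(-3 + √(-3)))) = -50*(17 + (7 - 1*2*(-3 + I*√3))) = -50*(17 + (7 + (6 - 2*I*√3))) = -50*(17 + (13 - 2*I*√3)) = -50*(30 - 2*I*√3) = -1500 + 100*I*√3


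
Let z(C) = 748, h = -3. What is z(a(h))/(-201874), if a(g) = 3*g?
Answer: -374/100937 ≈ -0.0037053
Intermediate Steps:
z(a(h))/(-201874) = 748/(-201874) = 748*(-1/201874) = -374/100937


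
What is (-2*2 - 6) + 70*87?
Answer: 6080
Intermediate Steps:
(-2*2 - 6) + 70*87 = (-4 - 6) + 6090 = -10 + 6090 = 6080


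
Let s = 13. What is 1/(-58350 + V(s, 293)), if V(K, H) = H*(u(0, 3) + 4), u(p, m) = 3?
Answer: -1/56299 ≈ -1.7762e-5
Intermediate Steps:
V(K, H) = 7*H (V(K, H) = H*(3 + 4) = H*7 = 7*H)
1/(-58350 + V(s, 293)) = 1/(-58350 + 7*293) = 1/(-58350 + 2051) = 1/(-56299) = -1/56299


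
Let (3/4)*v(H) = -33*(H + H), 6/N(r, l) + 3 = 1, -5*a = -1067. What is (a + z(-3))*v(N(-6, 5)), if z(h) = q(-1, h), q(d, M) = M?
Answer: 277728/5 ≈ 55546.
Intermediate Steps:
a = 1067/5 (a = -⅕*(-1067) = 1067/5 ≈ 213.40)
N(r, l) = -3 (N(r, l) = 6/(-3 + 1) = 6/(-2) = 6*(-½) = -3)
v(H) = -88*H (v(H) = 4*(-33*(H + H))/3 = 4*(-66*H)/3 = -88*H)
z(h) = h
(a + z(-3))*v(N(-6, 5)) = (1067/5 - 3)*(-88*(-3)) = (1052/5)*264 = 277728/5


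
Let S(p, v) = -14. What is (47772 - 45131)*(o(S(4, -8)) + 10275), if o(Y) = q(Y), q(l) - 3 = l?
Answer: 27107224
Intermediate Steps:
q(l) = 3 + l
o(Y) = 3 + Y
(47772 - 45131)*(o(S(4, -8)) + 10275) = (47772 - 45131)*((3 - 14) + 10275) = 2641*(-11 + 10275) = 2641*10264 = 27107224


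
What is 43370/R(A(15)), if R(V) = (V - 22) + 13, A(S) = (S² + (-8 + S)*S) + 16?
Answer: 43370/337 ≈ 128.69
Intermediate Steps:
A(S) = 16 + S² + S*(-8 + S) (A(S) = (S² + S*(-8 + S)) + 16 = 16 + S² + S*(-8 + S))
R(V) = -9 + V (R(V) = (-22 + V) + 13 = -9 + V)
43370/R(A(15)) = 43370/(-9 + (16 - 8*15 + 2*15²)) = 43370/(-9 + (16 - 120 + 2*225)) = 43370/(-9 + (16 - 120 + 450)) = 43370/(-9 + 346) = 43370/337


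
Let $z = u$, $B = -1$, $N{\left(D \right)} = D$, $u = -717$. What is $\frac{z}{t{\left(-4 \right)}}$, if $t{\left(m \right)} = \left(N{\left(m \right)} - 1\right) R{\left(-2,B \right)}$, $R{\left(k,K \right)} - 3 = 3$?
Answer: $\frac{239}{10} \approx 23.9$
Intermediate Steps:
$R{\left(k,K \right)} = 6$ ($R{\left(k,K \right)} = 3 + 3 = 6$)
$z = -717$
$t{\left(m \right)} = -6 + 6 m$ ($t{\left(m \right)} = \left(m - 1\right) 6 = \left(-1 + m\right) 6 = -6 + 6 m$)
$\frac{z}{t{\left(-4 \right)}} = - \frac{717}{-6 + 6 \left(-4\right)} = - \frac{717}{-6 - 24} = - \frac{717}{-30} = \left(-717\right) \left(- \frac{1}{30}\right) = \frac{239}{10}$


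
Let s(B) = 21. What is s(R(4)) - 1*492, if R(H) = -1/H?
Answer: -471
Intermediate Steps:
s(R(4)) - 1*492 = 21 - 1*492 = 21 - 492 = -471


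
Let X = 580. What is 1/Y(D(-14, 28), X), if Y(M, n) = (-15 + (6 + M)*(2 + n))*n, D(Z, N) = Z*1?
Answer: -1/2709180 ≈ -3.6912e-7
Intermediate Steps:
D(Z, N) = Z
Y(M, n) = n*(-15 + (2 + n)*(6 + M)) (Y(M, n) = (-15 + (2 + n)*(6 + M))*n = n*(-15 + (2 + n)*(6 + M)))
1/Y(D(-14, 28), X) = 1/(580*(-3 + 2*(-14) + 6*580 - 14*580)) = 1/(580*(-3 - 28 + 3480 - 8120)) = 1/(580*(-4671)) = 1/(-2709180) = -1/2709180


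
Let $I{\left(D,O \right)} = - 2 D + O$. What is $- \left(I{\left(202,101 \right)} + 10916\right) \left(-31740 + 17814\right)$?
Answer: $147796638$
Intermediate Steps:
$I{\left(D,O \right)} = O - 2 D$
$- \left(I{\left(202,101 \right)} + 10916\right) \left(-31740 + 17814\right) = - \left(\left(101 - 404\right) + 10916\right) \left(-31740 + 17814\right) = - \left(\left(101 - 404\right) + 10916\right) \left(-13926\right) = - \left(-303 + 10916\right) \left(-13926\right) = - 10613 \left(-13926\right) = \left(-1\right) \left(-147796638\right) = 147796638$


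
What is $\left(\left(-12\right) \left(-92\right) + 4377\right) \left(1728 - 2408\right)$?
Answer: $-3727080$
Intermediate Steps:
$\left(\left(-12\right) \left(-92\right) + 4377\right) \left(1728 - 2408\right) = \left(1104 + 4377\right) \left(-680\right) = 5481 \left(-680\right) = -3727080$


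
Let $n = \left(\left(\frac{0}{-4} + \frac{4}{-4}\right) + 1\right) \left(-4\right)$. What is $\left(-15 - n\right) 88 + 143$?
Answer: $-1177$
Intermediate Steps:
$n = 0$ ($n = \left(\left(0 \left(- \frac{1}{4}\right) + 4 \left(- \frac{1}{4}\right)\right) + 1\right) \left(-4\right) = \left(\left(0 - 1\right) + 1\right) \left(-4\right) = \left(-1 + 1\right) \left(-4\right) = 0 \left(-4\right) = 0$)
$\left(-15 - n\right) 88 + 143 = \left(-15 - 0\right) 88 + 143 = \left(-15 + 0\right) 88 + 143 = \left(-15\right) 88 + 143 = -1320 + 143 = -1177$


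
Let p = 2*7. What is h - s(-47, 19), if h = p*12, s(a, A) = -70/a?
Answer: 7826/47 ≈ 166.51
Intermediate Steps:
p = 14
h = 168 (h = 14*12 = 168)
h - s(-47, 19) = 168 - (-70)/(-47) = 168 - (-70)*(-1)/47 = 168 - 1*70/47 = 168 - 70/47 = 7826/47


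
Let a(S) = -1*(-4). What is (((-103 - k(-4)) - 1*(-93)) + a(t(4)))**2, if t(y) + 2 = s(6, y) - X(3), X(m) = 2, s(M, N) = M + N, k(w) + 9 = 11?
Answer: 64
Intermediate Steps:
k(w) = 2 (k(w) = -9 + 11 = 2)
t(y) = 2 + y (t(y) = -2 + ((6 + y) - 1*2) = -2 + ((6 + y) - 2) = -2 + (4 + y) = 2 + y)
a(S) = 4
(((-103 - k(-4)) - 1*(-93)) + a(t(4)))**2 = (((-103 - 1*2) - 1*(-93)) + 4)**2 = (((-103 - 2) + 93) + 4)**2 = ((-105 + 93) + 4)**2 = (-12 + 4)**2 = (-8)**2 = 64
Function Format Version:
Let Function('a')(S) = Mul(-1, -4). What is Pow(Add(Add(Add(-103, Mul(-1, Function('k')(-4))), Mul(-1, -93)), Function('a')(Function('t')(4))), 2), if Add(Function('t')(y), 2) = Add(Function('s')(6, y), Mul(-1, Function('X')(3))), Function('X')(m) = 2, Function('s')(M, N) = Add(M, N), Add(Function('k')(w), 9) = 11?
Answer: 64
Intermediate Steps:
Function('k')(w) = 2 (Function('k')(w) = Add(-9, 11) = 2)
Function('t')(y) = Add(2, y) (Function('t')(y) = Add(-2, Add(Add(6, y), Mul(-1, 2))) = Add(-2, Add(Add(6, y), -2)) = Add(-2, Add(4, y)) = Add(2, y))
Function('a')(S) = 4
Pow(Add(Add(Add(-103, Mul(-1, Function('k')(-4))), Mul(-1, -93)), Function('a')(Function('t')(4))), 2) = Pow(Add(Add(Add(-103, Mul(-1, 2)), Mul(-1, -93)), 4), 2) = Pow(Add(Add(Add(-103, -2), 93), 4), 2) = Pow(Add(Add(-105, 93), 4), 2) = Pow(Add(-12, 4), 2) = Pow(-8, 2) = 64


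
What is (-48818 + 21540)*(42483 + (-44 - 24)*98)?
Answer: -977070682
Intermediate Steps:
(-48818 + 21540)*(42483 + (-44 - 24)*98) = -27278*(42483 - 68*98) = -27278*(42483 - 6664) = -27278*35819 = -977070682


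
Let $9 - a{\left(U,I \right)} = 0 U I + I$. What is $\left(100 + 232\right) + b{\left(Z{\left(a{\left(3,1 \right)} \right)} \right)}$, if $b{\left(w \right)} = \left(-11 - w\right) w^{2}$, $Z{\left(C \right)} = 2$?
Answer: $280$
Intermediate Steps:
$a{\left(U,I \right)} = 9 - I$ ($a{\left(U,I \right)} = 9 - \left(0 U I + I\right) = 9 - \left(0 I + I\right) = 9 - \left(0 + I\right) = 9 - I$)
$b{\left(w \right)} = w^{2} \left(-11 - w\right)$
$\left(100 + 232\right) + b{\left(Z{\left(a{\left(3,1 \right)} \right)} \right)} = \left(100 + 232\right) + 2^{2} \left(-11 - 2\right) = 332 + 4 \left(-11 - 2\right) = 332 + 4 \left(-13\right) = 332 - 52 = 280$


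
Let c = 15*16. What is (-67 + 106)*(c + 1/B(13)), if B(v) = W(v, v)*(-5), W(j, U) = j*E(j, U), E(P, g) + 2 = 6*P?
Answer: 3556797/380 ≈ 9360.0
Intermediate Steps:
E(P, g) = -2 + 6*P
c = 240
W(j, U) = j*(-2 + 6*j)
B(v) = -10*v*(-1 + 3*v) (B(v) = (2*v*(-1 + 3*v))*(-5) = -10*v*(-1 + 3*v))
(-67 + 106)*(c + 1/B(13)) = (-67 + 106)*(240 + 1/(10*13*(1 - 3*13))) = 39*(240 + 1/(10*13*(1 - 39))) = 39*(240 + 1/(10*13*(-38))) = 39*(240 + 1/(-4940)) = 39*(240 - 1/4940) = 39*(1185599/4940) = 3556797/380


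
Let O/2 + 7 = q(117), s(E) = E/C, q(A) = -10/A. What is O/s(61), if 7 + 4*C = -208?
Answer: 178235/14274 ≈ 12.487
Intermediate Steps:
C = -215/4 (C = -7/4 + (1/4)*(-208) = -7/4 - 52 = -215/4 ≈ -53.750)
s(E) = -4*E/215 (s(E) = E/(-215/4) = E*(-4/215) = -4*E/215)
O = -1658/117 (O = -14 + 2*(-10/117) = -14 - 20/117 = -1658/117 ≈ -14.171)
O/s(61) = -1658/(117*((-4/215*61))) = -1658/(117*(-244/215)) = -1658/117*(-215/244) = 178235/14274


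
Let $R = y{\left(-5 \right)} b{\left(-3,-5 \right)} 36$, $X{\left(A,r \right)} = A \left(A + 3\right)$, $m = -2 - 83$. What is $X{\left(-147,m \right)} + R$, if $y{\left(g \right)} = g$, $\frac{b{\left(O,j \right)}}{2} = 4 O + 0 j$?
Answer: $25488$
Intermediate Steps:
$b{\left(O,j \right)} = 8 O$ ($b{\left(O,j \right)} = 2 \left(4 O + 0 j\right) = 2 \left(4 O + 0\right) = 2 \cdot 4 O = 8 O$)
$m = -85$ ($m = -2 - 83 = -85$)
$X{\left(A,r \right)} = A \left(3 + A\right)$
$R = 4320$ ($R = - 5 \cdot 8 \left(-3\right) 36 = \left(-5\right) \left(-24\right) 36 = 120 \cdot 36 = 4320$)
$X{\left(-147,m \right)} + R = - 147 \left(3 - 147\right) + 4320 = \left(-147\right) \left(-144\right) + 4320 = 21168 + 4320 = 25488$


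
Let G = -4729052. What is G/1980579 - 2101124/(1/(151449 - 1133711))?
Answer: 4087626411339491500/1980579 ≈ 2.0639e+12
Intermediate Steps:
G/1980579 - 2101124/(1/(151449 - 1133711)) = -4729052/1980579 - 2101124/(1/(151449 - 1133711)) = -4729052*1/1980579 - 2101124/(1/(-982262)) = -4729052/1980579 - 2101124/(-1/982262) = -4729052/1980579 - 2101124*(-982262) = -4729052/1980579 + 2063854262488 = 4087626411339491500/1980579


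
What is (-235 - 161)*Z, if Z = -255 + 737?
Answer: -190872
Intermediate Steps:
Z = 482
(-235 - 161)*Z = (-235 - 161)*482 = -396*482 = -190872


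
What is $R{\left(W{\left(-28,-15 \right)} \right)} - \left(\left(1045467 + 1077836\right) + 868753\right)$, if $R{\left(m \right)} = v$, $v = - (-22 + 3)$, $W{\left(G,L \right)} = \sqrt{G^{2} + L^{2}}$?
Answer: $-2992037$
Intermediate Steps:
$v = 19$ ($v = \left(-1\right) \left(-19\right) = 19$)
$R{\left(m \right)} = 19$
$R{\left(W{\left(-28,-15 \right)} \right)} - \left(\left(1045467 + 1077836\right) + 868753\right) = 19 - \left(\left(1045467 + 1077836\right) + 868753\right) = 19 - \left(2123303 + 868753\right) = 19 - 2992056 = -2992037$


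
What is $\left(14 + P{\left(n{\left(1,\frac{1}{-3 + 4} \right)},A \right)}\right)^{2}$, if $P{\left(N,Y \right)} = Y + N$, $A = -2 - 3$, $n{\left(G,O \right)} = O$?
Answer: $100$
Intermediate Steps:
$A = -5$
$P{\left(N,Y \right)} = N + Y$
$\left(14 + P{\left(n{\left(1,\frac{1}{-3 + 4} \right)},A \right)}\right)^{2} = \left(14 - \left(5 - \frac{1}{-3 + 4}\right)\right)^{2} = \left(14 - \left(5 - 1^{-1}\right)\right)^{2} = \left(14 + \left(1 - 5\right)\right)^{2} = \left(14 - 4\right)^{2} = 10^{2} = 100$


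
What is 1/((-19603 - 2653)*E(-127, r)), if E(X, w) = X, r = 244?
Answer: 1/2826512 ≈ 3.5379e-7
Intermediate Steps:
1/((-19603 - 2653)*E(-127, r)) = 1/(-19603 - 2653*(-127)) = -1/127/(-22256) = -1/22256*(-1/127) = 1/2826512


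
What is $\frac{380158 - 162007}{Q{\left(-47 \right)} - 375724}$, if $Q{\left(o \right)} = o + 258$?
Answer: $- \frac{72717}{125171} \approx -0.58094$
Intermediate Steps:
$Q{\left(o \right)} = 258 + o$
$\frac{380158 - 162007}{Q{\left(-47 \right)} - 375724} = \frac{380158 - 162007}{\left(258 - 47\right) - 375724} = \frac{218151}{211 - 375724} = \frac{218151}{-375513} = 218151 \left(- \frac{1}{375513}\right) = - \frac{72717}{125171}$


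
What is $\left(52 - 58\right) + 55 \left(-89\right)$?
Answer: $-4901$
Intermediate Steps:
$\left(52 - 58\right) + 55 \left(-89\right) = -6 - 4895 = -4901$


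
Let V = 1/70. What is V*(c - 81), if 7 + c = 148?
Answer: 6/7 ≈ 0.85714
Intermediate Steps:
c = 141 (c = -7 + 148 = 141)
V = 1/70 ≈ 0.014286
V*(c - 81) = (141 - 81)/70 = (1/70)*60 = 6/7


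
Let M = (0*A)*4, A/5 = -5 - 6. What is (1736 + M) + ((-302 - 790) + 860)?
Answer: 1504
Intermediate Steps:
A = -55 (A = 5*(-5 - 6) = 5*(-11) = -55)
M = 0 (M = (0*(-55))*4 = 0*4 = 0)
(1736 + M) + ((-302 - 790) + 860) = (1736 + 0) + ((-302 - 790) + 860) = 1736 + (-1092 + 860) = 1736 - 232 = 1504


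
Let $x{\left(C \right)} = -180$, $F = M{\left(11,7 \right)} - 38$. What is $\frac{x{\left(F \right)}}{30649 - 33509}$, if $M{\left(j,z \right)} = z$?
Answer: $\frac{9}{143} \approx 0.062937$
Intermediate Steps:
$F = -31$ ($F = 7 - 38 = -31$)
$\frac{x{\left(F \right)}}{30649 - 33509} = - \frac{180}{30649 - 33509} = - \frac{180}{-2860} = \left(-180\right) \left(- \frac{1}{2860}\right) = \frac{9}{143}$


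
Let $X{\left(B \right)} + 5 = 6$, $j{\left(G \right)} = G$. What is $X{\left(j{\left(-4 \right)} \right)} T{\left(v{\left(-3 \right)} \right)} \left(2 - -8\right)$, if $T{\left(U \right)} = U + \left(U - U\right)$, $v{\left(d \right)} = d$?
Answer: $-30$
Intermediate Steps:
$X{\left(B \right)} = 1$ ($X{\left(B \right)} = -5 + 6 = 1$)
$T{\left(U \right)} = U$ ($T{\left(U \right)} = U + 0 = U$)
$X{\left(j{\left(-4 \right)} \right)} T{\left(v{\left(-3 \right)} \right)} \left(2 - -8\right) = 1 \left(-3\right) \left(2 - -8\right) = - 3 \left(2 + 8\right) = \left(-3\right) 10 = -30$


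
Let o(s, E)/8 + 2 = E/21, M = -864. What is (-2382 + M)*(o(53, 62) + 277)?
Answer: -6467114/7 ≈ -9.2387e+5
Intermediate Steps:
o(s, E) = -16 + 8*E/21 (o(s, E) = -16 + 8*(E/21) = -16 + 8*E/21)
(-2382 + M)*(o(53, 62) + 277) = (-2382 - 864)*((-16 + (8/21)*62) + 277) = -3246*((-16 + 496/21) + 277) = -3246*(160/21 + 277) = -3246*5977/21 = -6467114/7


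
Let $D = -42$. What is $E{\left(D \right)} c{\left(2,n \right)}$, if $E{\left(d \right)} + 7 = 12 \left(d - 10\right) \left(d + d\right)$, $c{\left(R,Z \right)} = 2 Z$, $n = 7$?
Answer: $733726$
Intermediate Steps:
$E{\left(d \right)} = -7 + 24 d \left(-10 + d\right)$ ($E{\left(d \right)} = -7 + 12 \left(d - 10\right) \left(d + d\right) = -7 + 12 \left(-10 + d\right) 2 d = -7 + 12 \cdot 2 d \left(-10 + d\right) = -7 + 24 d \left(-10 + d\right)$)
$E{\left(D \right)} c{\left(2,n \right)} = \left(-7 - -10080 + 24 \left(-42\right)^{2}\right) 2 \cdot 7 = \left(-7 + 10080 + 24 \cdot 1764\right) 14 = \left(-7 + 10080 + 42336\right) 14 = 52409 \cdot 14 = 733726$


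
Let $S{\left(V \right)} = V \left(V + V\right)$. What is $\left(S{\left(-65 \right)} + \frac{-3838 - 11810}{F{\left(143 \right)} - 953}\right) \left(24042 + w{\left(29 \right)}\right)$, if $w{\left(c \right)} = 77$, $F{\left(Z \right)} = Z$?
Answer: $\frac{27576651602}{135} \approx 2.0427 \cdot 10^{8}$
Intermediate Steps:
$S{\left(V \right)} = 2 V^{2}$ ($S{\left(V \right)} = V 2 V = 2 V^{2}$)
$\left(S{\left(-65 \right)} + \frac{-3838 - 11810}{F{\left(143 \right)} - 953}\right) \left(24042 + w{\left(29 \right)}\right) = \left(2 \left(-65\right)^{2} + \frac{-3838 - 11810}{143 - 953}\right) \left(24042 + 77\right) = \left(2 \cdot 4225 - \frac{15648}{-810}\right) 24119 = \left(8450 - - \frac{2608}{135}\right) 24119 = \left(8450 + \frac{2608}{135}\right) 24119 = \frac{1143358}{135} \cdot 24119 = \frac{27576651602}{135}$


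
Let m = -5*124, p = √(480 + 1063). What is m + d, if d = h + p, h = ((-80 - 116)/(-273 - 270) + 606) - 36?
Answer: -26954/543 + √1543 ≈ -10.358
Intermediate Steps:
p = √1543 ≈ 39.281
m = -620
h = 309706/543 (h = (-196/(-543) + 606) - 36 = (-196*(-1/543) + 606) - 36 = (196/543 + 606) - 36 = 329254/543 - 36 = 309706/543 ≈ 570.36)
d = 309706/543 + √1543 ≈ 609.64
m + d = -620 + (309706/543 + √1543) = -26954/543 + √1543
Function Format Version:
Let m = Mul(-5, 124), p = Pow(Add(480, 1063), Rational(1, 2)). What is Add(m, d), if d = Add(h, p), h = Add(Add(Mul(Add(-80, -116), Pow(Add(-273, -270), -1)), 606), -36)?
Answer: Add(Rational(-26954, 543), Pow(1543, Rational(1, 2))) ≈ -10.358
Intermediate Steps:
p = Pow(1543, Rational(1, 2)) ≈ 39.281
m = -620
h = Rational(309706, 543) (h = Add(Add(Mul(-196, Pow(-543, -1)), 606), -36) = Add(Add(Mul(-196, Rational(-1, 543)), 606), -36) = Add(Add(Rational(196, 543), 606), -36) = Add(Rational(329254, 543), -36) = Rational(309706, 543) ≈ 570.36)
d = Add(Rational(309706, 543), Pow(1543, Rational(1, 2))) ≈ 609.64
Add(m, d) = Add(-620, Add(Rational(309706, 543), Pow(1543, Rational(1, 2)))) = Add(Rational(-26954, 543), Pow(1543, Rational(1, 2)))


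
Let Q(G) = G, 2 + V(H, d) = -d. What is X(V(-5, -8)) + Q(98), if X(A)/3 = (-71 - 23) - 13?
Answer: -223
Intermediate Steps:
V(H, d) = -2 - d
X(A) = -321 (X(A) = 3*((-71 - 23) - 13) = 3*(-94 - 13) = 3*(-107) = -321)
X(V(-5, -8)) + Q(98) = -321 + 98 = -223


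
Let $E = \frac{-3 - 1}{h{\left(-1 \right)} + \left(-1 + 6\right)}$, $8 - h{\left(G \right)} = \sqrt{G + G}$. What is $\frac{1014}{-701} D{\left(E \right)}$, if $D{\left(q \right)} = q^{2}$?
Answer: $- \frac{16224}{701 \left(13 - i \sqrt{2}\right)^{2}} \approx -0.13218 - 0.029103 i$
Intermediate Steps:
$h{\left(G \right)} = 8 - \sqrt{2} \sqrt{G}$ ($h{\left(G \right)} = 8 - \sqrt{G + G} = 8 - \sqrt{2 G} = 8 - \sqrt{2} \sqrt{G}$)
$E = - \frac{4}{13 - i \sqrt{2}}$ ($E = \frac{-3 - 1}{\left(8 - \sqrt{2} \sqrt{-1}\right) + \left(-1 + 6\right)} = - \frac{4}{\left(8 - \sqrt{2} i\right) + 5} = - \frac{4}{\left(8 - i \sqrt{2}\right) + 5} = - \frac{4}{13 - i \sqrt{2}} \approx -0.30409 - 0.033081 i$)
$\frac{1014}{-701} D{\left(E \right)} = \frac{1014}{-701} \left(- \frac{52}{171} - \frac{4 i \sqrt{2}}{171}\right)^{2} = 1014 \left(- \frac{1}{701}\right) \left(- \frac{52}{171} - \frac{4 i \sqrt{2}}{171}\right)^{2} = - \frac{1014 \left(- \frac{52}{171} - \frac{4 i \sqrt{2}}{171}\right)^{2}}{701}$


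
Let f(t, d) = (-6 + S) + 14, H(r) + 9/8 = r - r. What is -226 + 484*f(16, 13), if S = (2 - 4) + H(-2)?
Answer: 4267/2 ≈ 2133.5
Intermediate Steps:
H(r) = -9/8 (H(r) = -9/8 + (r - r) = -9/8 + 0 = -9/8)
S = -25/8 (S = (2 - 4) - 9/8 = -2 - 9/8 = -25/8 ≈ -3.1250)
f(t, d) = 39/8 (f(t, d) = (-6 - 25/8) + 14 = -73/8 + 14 = 39/8)
-226 + 484*f(16, 13) = -226 + 484*(39/8) = -226 + 4719/2 = 4267/2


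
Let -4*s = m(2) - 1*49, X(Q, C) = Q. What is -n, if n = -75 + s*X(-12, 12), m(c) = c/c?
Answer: 219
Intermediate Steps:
m(c) = 1
s = 12 (s = -(1 - 1*49)/4 = -(1 - 49)/4 = -1/4*(-48) = 12)
n = -219 (n = -75 + 12*(-12) = -75 - 144 = -219)
-n = -1*(-219) = 219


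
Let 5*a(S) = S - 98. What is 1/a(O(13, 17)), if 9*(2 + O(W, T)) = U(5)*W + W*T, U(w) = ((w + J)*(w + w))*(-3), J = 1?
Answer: -45/3019 ≈ -0.014906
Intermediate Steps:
U(w) = -6*w*(1 + w) (U(w) = ((w + 1)*(w + w))*(-3) = ((1 + w)*(2*w))*(-3) = (2*w*(1 + w))*(-3) = -6*w*(1 + w))
O(W, T) = -2 - 20*W + T*W/9 (O(W, T) = -2 + ((-6*5*(1 + 5))*W + W*T)/9 = -2 + ((-6*5*6)*W + T*W)/9 = -2 + (-180*W + T*W)/9 = -2 + (-20*W + T*W/9) = -2 - 20*W + T*W/9)
a(S) = -98/5 + S/5 (a(S) = (S - 98)/5 = (-98 + S)/5 = -98/5 + S/5)
1/a(O(13, 17)) = 1/(-98/5 + (-2 - 20*13 + (⅑)*17*13)/5) = 1/(-98/5 + (-2 - 260 + 221/9)/5) = 1/(-98/5 + (⅕)*(-2137/9)) = 1/(-98/5 - 2137/45) = 1/(-3019/45) = -45/3019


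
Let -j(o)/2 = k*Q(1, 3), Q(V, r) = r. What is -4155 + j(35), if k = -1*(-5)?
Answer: -4185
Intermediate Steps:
k = 5
j(o) = -30 (j(o) = -10*3 = -2*15 = -30)
-4155 + j(35) = -4155 - 30 = -4185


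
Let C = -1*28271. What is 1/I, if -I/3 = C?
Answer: 1/84813 ≈ 1.1791e-5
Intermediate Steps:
C = -28271
I = 84813 (I = -3*(-28271) = 84813)
1/I = 1/84813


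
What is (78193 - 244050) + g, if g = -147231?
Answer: -313088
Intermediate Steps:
(78193 - 244050) + g = (78193 - 244050) - 147231 = -165857 - 147231 = -313088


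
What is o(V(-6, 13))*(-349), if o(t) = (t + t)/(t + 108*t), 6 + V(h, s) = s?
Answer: -698/109 ≈ -6.4037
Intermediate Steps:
V(h, s) = -6 + s
o(t) = 2/109 (o(t) = (2*t)/((109*t)) = (2*t)*(1/(109*t)) = 2/109)
o(V(-6, 13))*(-349) = (2/109)*(-349) = -698/109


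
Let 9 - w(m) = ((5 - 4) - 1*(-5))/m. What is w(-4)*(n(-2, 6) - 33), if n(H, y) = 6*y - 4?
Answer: -21/2 ≈ -10.500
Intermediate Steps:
n(H, y) = -4 + 6*y
w(m) = 9 - 6/m (w(m) = 9 - ((5 - 4) - 1*(-5))/m = 9 - (1 + 5)/m = 9 - 6/m)
w(-4)*(n(-2, 6) - 33) = (9 - 6/(-4))*((-4 + 6*6) - 33) = (9 - 6*(-¼))*((-4 + 36) - 33) = (9 + 3/2)*(32 - 33) = (21/2)*(-1) = -21/2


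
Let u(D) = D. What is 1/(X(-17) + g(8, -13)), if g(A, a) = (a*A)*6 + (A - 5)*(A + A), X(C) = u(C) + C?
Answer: -1/610 ≈ -0.0016393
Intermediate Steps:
X(C) = 2*C (X(C) = C + C = 2*C)
g(A, a) = 2*A*(-5 + A) + 6*A*a (g(A, a) = (A*a)*6 + (-5 + A)*(2*A) = 6*A*a + 2*A*(-5 + A) = 2*A*(-5 + A) + 6*A*a)
1/(X(-17) + g(8, -13)) = 1/(2*(-17) + 2*8*(-5 + 8 + 3*(-13))) = 1/(-34 + 2*8*(-5 + 8 - 39)) = 1/(-34 + 2*8*(-36)) = 1/(-34 - 576) = 1/(-610) = -1/610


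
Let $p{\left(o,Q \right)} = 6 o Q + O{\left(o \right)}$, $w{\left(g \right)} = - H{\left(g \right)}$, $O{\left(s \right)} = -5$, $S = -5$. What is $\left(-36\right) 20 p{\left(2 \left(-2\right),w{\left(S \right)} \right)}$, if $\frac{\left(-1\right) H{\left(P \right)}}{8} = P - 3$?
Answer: $-1102320$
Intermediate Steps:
$H{\left(P \right)} = 24 - 8 P$ ($H{\left(P \right)} = - 8 \left(P - 3\right) = - 8 \left(-3 + P\right) = 24 - 8 P$)
$w{\left(g \right)} = -24 + 8 g$ ($w{\left(g \right)} = - (24 - 8 g) = -24 + 8 g$)
$p{\left(o,Q \right)} = -5 + 6 Q o$ ($p{\left(o,Q \right)} = 6 o Q - 5 = 6 Q o - 5 = -5 + 6 Q o$)
$\left(-36\right) 20 p{\left(2 \left(-2\right),w{\left(S \right)} \right)} = \left(-36\right) 20 \left(-5 + 6 \left(-24 + 8 \left(-5\right)\right) 2 \left(-2\right)\right) = - 720 \left(-5 + 6 \left(-24 - 40\right) \left(-4\right)\right) = - 720 \left(-5 + 6 \left(-64\right) \left(-4\right)\right) = - 720 \left(-5 + 1536\right) = \left(-720\right) 1531 = -1102320$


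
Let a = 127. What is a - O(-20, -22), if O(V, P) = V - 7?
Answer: 154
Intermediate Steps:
O(V, P) = -7 + V
a - O(-20, -22) = 127 - (-7 - 20) = 127 - 1*(-27) = 127 + 27 = 154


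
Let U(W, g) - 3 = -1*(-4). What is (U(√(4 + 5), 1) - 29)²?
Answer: 484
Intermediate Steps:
U(W, g) = 7 (U(W, g) = 3 - 1*(-4) = 3 + 4 = 7)
(U(√(4 + 5), 1) - 29)² = (7 - 29)² = (-22)² = 484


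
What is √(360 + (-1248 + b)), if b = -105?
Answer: I*√993 ≈ 31.512*I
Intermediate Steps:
√(360 + (-1248 + b)) = √(360 + (-1248 - 105)) = √(360 - 1353) = √(-993) = I*√993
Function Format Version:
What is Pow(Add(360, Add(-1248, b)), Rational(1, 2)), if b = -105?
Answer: Mul(I, Pow(993, Rational(1, 2))) ≈ Mul(31.512, I)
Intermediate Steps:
Pow(Add(360, Add(-1248, b)), Rational(1, 2)) = Pow(Add(360, Add(-1248, -105)), Rational(1, 2)) = Pow(Add(360, -1353), Rational(1, 2)) = Pow(-993, Rational(1, 2)) = Mul(I, Pow(993, Rational(1, 2)))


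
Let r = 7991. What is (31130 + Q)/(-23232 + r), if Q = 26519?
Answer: -57649/15241 ≈ -3.7825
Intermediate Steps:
(31130 + Q)/(-23232 + r) = (31130 + 26519)/(-23232 + 7991) = 57649/(-15241) = 57649*(-1/15241) = -57649/15241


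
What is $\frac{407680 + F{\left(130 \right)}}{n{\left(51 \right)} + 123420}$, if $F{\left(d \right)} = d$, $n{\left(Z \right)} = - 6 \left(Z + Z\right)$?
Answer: $\frac{203905}{61404} \approx 3.3207$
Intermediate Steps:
$n{\left(Z \right)} = - 12 Z$ ($n{\left(Z \right)} = - 6 \cdot 2 Z = - 12 Z$)
$\frac{407680 + F{\left(130 \right)}}{n{\left(51 \right)} + 123420} = \frac{407680 + 130}{\left(-12\right) 51 + 123420} = \frac{407810}{-612 + 123420} = \frac{407810}{122808} = 407810 \cdot \frac{1}{122808} = \frac{203905}{61404}$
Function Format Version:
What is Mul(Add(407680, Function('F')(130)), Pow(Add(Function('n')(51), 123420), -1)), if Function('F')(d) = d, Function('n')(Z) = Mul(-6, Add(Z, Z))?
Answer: Rational(203905, 61404) ≈ 3.3207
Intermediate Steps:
Function('n')(Z) = Mul(-12, Z) (Function('n')(Z) = Mul(-6, Mul(2, Z)) = Mul(-12, Z))
Mul(Add(407680, Function('F')(130)), Pow(Add(Function('n')(51), 123420), -1)) = Mul(Add(407680, 130), Pow(Add(Mul(-12, 51), 123420), -1)) = Mul(407810, Pow(Add(-612, 123420), -1)) = Mul(407810, Pow(122808, -1)) = Mul(407810, Rational(1, 122808)) = Rational(203905, 61404)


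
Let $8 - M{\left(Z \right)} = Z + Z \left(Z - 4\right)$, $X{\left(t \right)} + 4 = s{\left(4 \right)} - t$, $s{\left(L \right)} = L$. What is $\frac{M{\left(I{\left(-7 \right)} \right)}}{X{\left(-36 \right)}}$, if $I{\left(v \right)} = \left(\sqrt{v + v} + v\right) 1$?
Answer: $- \frac{4}{3} + \frac{17 i \sqrt{14}}{36} \approx -1.3333 + 1.7669 i$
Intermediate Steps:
$I{\left(v \right)} = v + \sqrt{2} \sqrt{v}$ ($I{\left(v \right)} = \left(\sqrt{2 v} + v\right) 1 = \left(\sqrt{2} \sqrt{v} + v\right) 1 = \left(v + \sqrt{2} \sqrt{v}\right) 1 = v + \sqrt{2} \sqrt{v}$)
$X{\left(t \right)} = - t$ ($X{\left(t \right)} = -4 - \left(-4 + t\right) = - t$)
$M{\left(Z \right)} = 8 - Z - Z \left(-4 + Z\right)$ ($M{\left(Z \right)} = 8 - \left(Z + Z \left(Z - 4\right)\right) = 8 - \left(Z + Z \left(-4 + Z\right)\right) = 8 - Z - Z \left(-4 + Z\right)$)
$\frac{M{\left(I{\left(-7 \right)} \right)}}{X{\left(-36 \right)}} = \frac{8 - \left(-7 + \sqrt{2} \sqrt{-7}\right)^{2} + 3 \left(-7 + \sqrt{2} \sqrt{-7}\right)}{\left(-1\right) \left(-36\right)} = \frac{8 - \left(-7 + \sqrt{2} i \sqrt{7}\right)^{2} + 3 \left(-7 + \sqrt{2} i \sqrt{7}\right)}{36} = \left(8 - \left(-7 + i \sqrt{14}\right)^{2} + 3 \left(-7 + i \sqrt{14}\right)\right) \frac{1}{36} = \left(8 - \left(-7 + i \sqrt{14}\right)^{2} - \left(21 - 3 i \sqrt{14}\right)\right) \frac{1}{36} = \left(-13 - \left(-7 + i \sqrt{14}\right)^{2} + 3 i \sqrt{14}\right) \frac{1}{36} = - \frac{13}{36} - \frac{\left(-7 + i \sqrt{14}\right)^{2}}{36} + \frac{i \sqrt{14}}{12}$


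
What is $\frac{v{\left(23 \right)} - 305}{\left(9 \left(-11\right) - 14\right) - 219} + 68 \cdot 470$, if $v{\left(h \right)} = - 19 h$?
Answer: $\frac{5305731}{166} \approx 31962.0$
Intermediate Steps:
$\frac{v{\left(23 \right)} - 305}{\left(9 \left(-11\right) - 14\right) - 219} + 68 \cdot 470 = \frac{\left(-19\right) 23 - 305}{\left(9 \left(-11\right) - 14\right) - 219} + 68 \cdot 470 = \frac{-437 - 305}{\left(-99 - 14\right) - 219} + 31960 = - \frac{742}{-113 - 219} + 31960 = - \frac{742}{-332} + 31960 = \left(-742\right) \left(- \frac{1}{332}\right) + 31960 = \frac{371}{166} + 31960 = \frac{5305731}{166}$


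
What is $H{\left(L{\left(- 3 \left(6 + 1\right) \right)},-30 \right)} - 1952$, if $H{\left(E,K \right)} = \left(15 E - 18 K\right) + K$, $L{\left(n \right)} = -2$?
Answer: $-1472$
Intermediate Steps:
$H{\left(E,K \right)} = - 17 K + 15 E$ ($H{\left(E,K \right)} = \left(- 18 K + 15 E\right) + K = - 17 K + 15 E$)
$H{\left(L{\left(- 3 \left(6 + 1\right) \right)},-30 \right)} - 1952 = \left(\left(-17\right) \left(-30\right) + 15 \left(-2\right)\right) - 1952 = \left(510 - 30\right) - 1952 = 480 - 1952 = -1472$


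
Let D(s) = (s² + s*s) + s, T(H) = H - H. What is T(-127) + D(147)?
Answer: 43365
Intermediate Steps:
T(H) = 0
D(s) = s + 2*s² (D(s) = (s² + s²) + s = 2*s² + s = s + 2*s²)
T(-127) + D(147) = 0 + 147*(1 + 2*147) = 0 + 147*(1 + 294) = 0 + 147*295 = 0 + 43365 = 43365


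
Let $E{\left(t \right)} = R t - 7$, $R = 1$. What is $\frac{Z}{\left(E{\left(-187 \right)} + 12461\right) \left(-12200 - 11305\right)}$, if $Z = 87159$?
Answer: $- \frac{29053}{96111945} \approx -0.00030228$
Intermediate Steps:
$E{\left(t \right)} = -7 + t$ ($E{\left(t \right)} = 1 t - 7 = t - 7 = -7 + t$)
$\frac{Z}{\left(E{\left(-187 \right)} + 12461\right) \left(-12200 - 11305\right)} = \frac{87159}{\left(\left(-7 - 187\right) + 12461\right) \left(-12200 - 11305\right)} = \frac{87159}{\left(-194 + 12461\right) \left(-23505\right)} = \frac{87159}{12267 \left(-23505\right)} = \frac{87159}{-288335835} = 87159 \left(- \frac{1}{288335835}\right) = - \frac{29053}{96111945}$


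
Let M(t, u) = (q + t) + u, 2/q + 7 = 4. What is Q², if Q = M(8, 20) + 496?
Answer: 2464900/9 ≈ 2.7388e+5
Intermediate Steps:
q = -⅔ (q = 2/(-7 + 4) = 2/(-3) = 2*(-⅓) = -⅔ ≈ -0.66667)
M(t, u) = -⅔ + t + u (M(t, u) = (-⅔ + t) + u = -⅔ + t + u)
Q = 1570/3 (Q = (-⅔ + 8 + 20) + 496 = 82/3 + 496 = 1570/3 ≈ 523.33)
Q² = (1570/3)² = 2464900/9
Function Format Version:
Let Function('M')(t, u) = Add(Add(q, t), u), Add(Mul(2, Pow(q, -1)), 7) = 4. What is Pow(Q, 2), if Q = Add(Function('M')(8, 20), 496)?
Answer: Rational(2464900, 9) ≈ 2.7388e+5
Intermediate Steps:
q = Rational(-2, 3) (q = Mul(2, Pow(Add(-7, 4), -1)) = Mul(2, Pow(-3, -1)) = Mul(2, Rational(-1, 3)) = Rational(-2, 3) ≈ -0.66667)
Function('M')(t, u) = Add(Rational(-2, 3), t, u) (Function('M')(t, u) = Add(Add(Rational(-2, 3), t), u) = Add(Rational(-2, 3), t, u))
Q = Rational(1570, 3) (Q = Add(Add(Rational(-2, 3), 8, 20), 496) = Add(Rational(82, 3), 496) = Rational(1570, 3) ≈ 523.33)
Pow(Q, 2) = Pow(Rational(1570, 3), 2) = Rational(2464900, 9)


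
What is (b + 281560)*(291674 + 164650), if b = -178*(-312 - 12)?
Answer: 154799703168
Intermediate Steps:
b = 57672 (b = -178*(-324) = 57672)
(b + 281560)*(291674 + 164650) = (57672 + 281560)*(291674 + 164650) = 339232*456324 = 154799703168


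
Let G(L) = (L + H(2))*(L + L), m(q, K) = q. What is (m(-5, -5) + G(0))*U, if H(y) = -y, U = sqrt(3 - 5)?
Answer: -5*I*sqrt(2) ≈ -7.0711*I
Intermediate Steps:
U = I*sqrt(2) (U = sqrt(-2) = I*sqrt(2) ≈ 1.4142*I)
G(L) = 2*L*(-2 + L) (G(L) = (L - 1*2)*(L + L) = (L - 2)*(2*L) = (-2 + L)*(2*L) = 2*L*(-2 + L))
(m(-5, -5) + G(0))*U = (-5 + 2*0*(-2 + 0))*(I*sqrt(2)) = (-5 + 2*0*(-2))*(I*sqrt(2)) = (-5 + 0)*(I*sqrt(2)) = -5*I*sqrt(2)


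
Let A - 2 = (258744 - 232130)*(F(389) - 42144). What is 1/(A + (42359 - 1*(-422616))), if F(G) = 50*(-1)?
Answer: -1/1122486139 ≈ -8.9088e-10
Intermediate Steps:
F(G) = -50
A = -1122951114 (A = 2 + (258744 - 232130)*(-50 - 42144) = 2 + 26614*(-42194) = 2 - 1122951116 = -1122951114)
1/(A + (42359 - 1*(-422616))) = 1/(-1122951114 + (42359 - 1*(-422616))) = 1/(-1122951114 + (42359 + 422616)) = 1/(-1122951114 + 464975) = 1/(-1122486139) = -1/1122486139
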